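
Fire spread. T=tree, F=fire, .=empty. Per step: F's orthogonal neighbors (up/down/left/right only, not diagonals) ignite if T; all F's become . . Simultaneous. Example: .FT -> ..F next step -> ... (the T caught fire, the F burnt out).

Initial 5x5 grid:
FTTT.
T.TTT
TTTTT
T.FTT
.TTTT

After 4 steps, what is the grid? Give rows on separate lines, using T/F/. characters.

Step 1: 5 trees catch fire, 2 burn out
  .FTT.
  F.TTT
  TTFTT
  T..FT
  .TFTT
Step 2: 8 trees catch fire, 5 burn out
  ..FT.
  ..FTT
  FF.FT
  T...F
  .F.FT
Step 3: 5 trees catch fire, 8 burn out
  ...F.
  ...FT
  ....F
  F....
  ....F
Step 4: 1 trees catch fire, 5 burn out
  .....
  ....F
  .....
  .....
  .....

.....
....F
.....
.....
.....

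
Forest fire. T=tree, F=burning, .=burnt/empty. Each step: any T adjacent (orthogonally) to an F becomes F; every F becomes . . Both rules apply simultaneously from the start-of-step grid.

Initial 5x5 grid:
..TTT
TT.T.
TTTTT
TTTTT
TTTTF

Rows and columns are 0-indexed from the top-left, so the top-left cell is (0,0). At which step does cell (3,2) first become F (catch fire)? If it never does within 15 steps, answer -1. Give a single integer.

Step 1: cell (3,2)='T' (+2 fires, +1 burnt)
Step 2: cell (3,2)='T' (+3 fires, +2 burnt)
Step 3: cell (3,2)='F' (+3 fires, +3 burnt)
  -> target ignites at step 3
Step 4: cell (3,2)='.' (+4 fires, +3 burnt)
Step 5: cell (3,2)='.' (+3 fires, +4 burnt)
Step 6: cell (3,2)='.' (+4 fires, +3 burnt)
Step 7: cell (3,2)='.' (+1 fires, +4 burnt)
Step 8: cell (3,2)='.' (+0 fires, +1 burnt)
  fire out at step 8

3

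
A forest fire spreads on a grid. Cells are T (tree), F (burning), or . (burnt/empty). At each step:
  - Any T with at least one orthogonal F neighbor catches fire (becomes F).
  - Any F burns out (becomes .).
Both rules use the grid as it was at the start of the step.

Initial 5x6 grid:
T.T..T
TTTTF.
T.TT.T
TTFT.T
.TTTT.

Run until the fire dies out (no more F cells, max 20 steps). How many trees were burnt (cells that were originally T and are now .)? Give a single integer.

Answer: 16

Derivation:
Step 1: +5 fires, +2 burnt (F count now 5)
Step 2: +5 fires, +5 burnt (F count now 5)
Step 3: +4 fires, +5 burnt (F count now 4)
Step 4: +1 fires, +4 burnt (F count now 1)
Step 5: +1 fires, +1 burnt (F count now 1)
Step 6: +0 fires, +1 burnt (F count now 0)
Fire out after step 6
Initially T: 19, now '.': 27
Total burnt (originally-T cells now '.'): 16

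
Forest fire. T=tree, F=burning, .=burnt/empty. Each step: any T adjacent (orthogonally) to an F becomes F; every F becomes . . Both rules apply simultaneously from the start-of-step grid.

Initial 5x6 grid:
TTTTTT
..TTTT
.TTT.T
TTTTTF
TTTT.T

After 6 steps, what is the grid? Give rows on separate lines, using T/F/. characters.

Step 1: 3 trees catch fire, 1 burn out
  TTTTTT
  ..TTTT
  .TTT.F
  TTTTF.
  TTTT.F
Step 2: 2 trees catch fire, 3 burn out
  TTTTTT
  ..TTTF
  .TTT..
  TTTF..
  TTTT..
Step 3: 5 trees catch fire, 2 burn out
  TTTTTF
  ..TTF.
  .TTF..
  TTF...
  TTTF..
Step 4: 5 trees catch fire, 5 burn out
  TTTTF.
  ..TF..
  .TF...
  TF....
  TTF...
Step 5: 5 trees catch fire, 5 burn out
  TTTF..
  ..F...
  .F....
  F.....
  TF....
Step 6: 2 trees catch fire, 5 burn out
  TTF...
  ......
  ......
  ......
  F.....

TTF...
......
......
......
F.....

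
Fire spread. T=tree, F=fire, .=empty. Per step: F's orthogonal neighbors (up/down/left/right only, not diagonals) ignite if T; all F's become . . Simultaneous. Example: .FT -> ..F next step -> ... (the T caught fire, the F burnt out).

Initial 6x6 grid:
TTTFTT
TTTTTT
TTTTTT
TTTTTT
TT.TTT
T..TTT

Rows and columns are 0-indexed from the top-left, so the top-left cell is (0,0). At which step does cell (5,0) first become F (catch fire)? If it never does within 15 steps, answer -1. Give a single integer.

Step 1: cell (5,0)='T' (+3 fires, +1 burnt)
Step 2: cell (5,0)='T' (+5 fires, +3 burnt)
Step 3: cell (5,0)='T' (+6 fires, +5 burnt)
Step 4: cell (5,0)='T' (+6 fires, +6 burnt)
Step 5: cell (5,0)='T' (+5 fires, +6 burnt)
Step 6: cell (5,0)='T' (+4 fires, +5 burnt)
Step 7: cell (5,0)='T' (+2 fires, +4 burnt)
Step 8: cell (5,0)='F' (+1 fires, +2 burnt)
  -> target ignites at step 8
Step 9: cell (5,0)='.' (+0 fires, +1 burnt)
  fire out at step 9

8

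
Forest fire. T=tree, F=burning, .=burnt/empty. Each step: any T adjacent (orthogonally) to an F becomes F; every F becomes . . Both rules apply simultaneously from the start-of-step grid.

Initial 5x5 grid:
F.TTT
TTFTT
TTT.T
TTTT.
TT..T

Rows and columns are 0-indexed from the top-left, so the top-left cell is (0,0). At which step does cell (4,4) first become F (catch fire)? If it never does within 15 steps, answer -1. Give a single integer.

Step 1: cell (4,4)='T' (+5 fires, +2 burnt)
Step 2: cell (4,4)='T' (+5 fires, +5 burnt)
Step 3: cell (4,4)='T' (+5 fires, +5 burnt)
Step 4: cell (4,4)='T' (+2 fires, +5 burnt)
Step 5: cell (4,4)='T' (+0 fires, +2 burnt)
  fire out at step 5
Target never catches fire within 15 steps

-1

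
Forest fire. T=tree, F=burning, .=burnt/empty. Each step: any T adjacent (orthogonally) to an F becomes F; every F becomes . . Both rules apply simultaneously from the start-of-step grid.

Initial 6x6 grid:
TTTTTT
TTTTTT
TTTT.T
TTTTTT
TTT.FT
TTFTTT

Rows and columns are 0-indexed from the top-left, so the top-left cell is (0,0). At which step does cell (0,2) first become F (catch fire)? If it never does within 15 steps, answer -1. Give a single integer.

Step 1: cell (0,2)='T' (+6 fires, +2 burnt)
Step 2: cell (0,2)='T' (+6 fires, +6 burnt)
Step 3: cell (0,2)='T' (+5 fires, +6 burnt)
Step 4: cell (0,2)='T' (+5 fires, +5 burnt)
Step 5: cell (0,2)='F' (+6 fires, +5 burnt)
  -> target ignites at step 5
Step 6: cell (0,2)='.' (+3 fires, +6 burnt)
Step 7: cell (0,2)='.' (+1 fires, +3 burnt)
Step 8: cell (0,2)='.' (+0 fires, +1 burnt)
  fire out at step 8

5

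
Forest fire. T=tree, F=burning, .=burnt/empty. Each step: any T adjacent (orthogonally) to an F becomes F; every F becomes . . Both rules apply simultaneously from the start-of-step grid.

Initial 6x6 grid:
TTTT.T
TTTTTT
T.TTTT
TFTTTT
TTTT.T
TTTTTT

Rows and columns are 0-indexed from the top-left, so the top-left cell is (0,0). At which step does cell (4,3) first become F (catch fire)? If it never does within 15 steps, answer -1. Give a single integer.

Step 1: cell (4,3)='T' (+3 fires, +1 burnt)
Step 2: cell (4,3)='T' (+6 fires, +3 burnt)
Step 3: cell (4,3)='F' (+7 fires, +6 burnt)
  -> target ignites at step 3
Step 4: cell (4,3)='.' (+7 fires, +7 burnt)
Step 5: cell (4,3)='.' (+6 fires, +7 burnt)
Step 6: cell (4,3)='.' (+2 fires, +6 burnt)
Step 7: cell (4,3)='.' (+1 fires, +2 burnt)
Step 8: cell (4,3)='.' (+0 fires, +1 burnt)
  fire out at step 8

3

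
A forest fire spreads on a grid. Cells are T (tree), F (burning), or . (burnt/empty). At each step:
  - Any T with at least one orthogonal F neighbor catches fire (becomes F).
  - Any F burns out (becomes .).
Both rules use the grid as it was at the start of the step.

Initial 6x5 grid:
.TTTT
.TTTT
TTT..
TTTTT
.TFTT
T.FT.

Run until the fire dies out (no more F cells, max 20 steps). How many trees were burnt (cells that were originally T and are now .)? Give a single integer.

Answer: 20

Derivation:
Step 1: +4 fires, +2 burnt (F count now 4)
Step 2: +4 fires, +4 burnt (F count now 4)
Step 3: +4 fires, +4 burnt (F count now 4)
Step 4: +4 fires, +4 burnt (F count now 4)
Step 5: +3 fires, +4 burnt (F count now 3)
Step 6: +1 fires, +3 burnt (F count now 1)
Step 7: +0 fires, +1 burnt (F count now 0)
Fire out after step 7
Initially T: 21, now '.': 29
Total burnt (originally-T cells now '.'): 20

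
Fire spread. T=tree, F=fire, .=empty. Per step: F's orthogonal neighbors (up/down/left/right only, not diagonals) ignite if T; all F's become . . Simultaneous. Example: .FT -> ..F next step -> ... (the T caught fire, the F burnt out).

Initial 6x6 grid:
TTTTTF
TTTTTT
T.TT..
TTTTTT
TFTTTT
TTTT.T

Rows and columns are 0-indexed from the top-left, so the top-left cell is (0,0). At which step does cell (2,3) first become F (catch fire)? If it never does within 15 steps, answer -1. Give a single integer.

Step 1: cell (2,3)='T' (+6 fires, +2 burnt)
Step 2: cell (2,3)='T' (+7 fires, +6 burnt)
Step 3: cell (2,3)='T' (+7 fires, +7 burnt)
Step 4: cell (2,3)='F' (+6 fires, +7 burnt)
  -> target ignites at step 4
Step 5: cell (2,3)='.' (+4 fires, +6 burnt)
Step 6: cell (2,3)='.' (+0 fires, +4 burnt)
  fire out at step 6

4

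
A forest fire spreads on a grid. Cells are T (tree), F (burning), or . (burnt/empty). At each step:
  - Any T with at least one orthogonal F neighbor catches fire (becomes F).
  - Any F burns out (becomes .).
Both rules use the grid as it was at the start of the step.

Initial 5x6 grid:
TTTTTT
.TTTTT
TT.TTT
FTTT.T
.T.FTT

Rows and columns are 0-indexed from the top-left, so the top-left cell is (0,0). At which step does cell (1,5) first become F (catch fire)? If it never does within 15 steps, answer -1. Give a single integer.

Step 1: cell (1,5)='T' (+4 fires, +2 burnt)
Step 2: cell (1,5)='T' (+5 fires, +4 burnt)
Step 3: cell (1,5)='T' (+4 fires, +5 burnt)
Step 4: cell (1,5)='T' (+5 fires, +4 burnt)
Step 5: cell (1,5)='F' (+4 fires, +5 burnt)
  -> target ignites at step 5
Step 6: cell (1,5)='.' (+1 fires, +4 burnt)
Step 7: cell (1,5)='.' (+0 fires, +1 burnt)
  fire out at step 7

5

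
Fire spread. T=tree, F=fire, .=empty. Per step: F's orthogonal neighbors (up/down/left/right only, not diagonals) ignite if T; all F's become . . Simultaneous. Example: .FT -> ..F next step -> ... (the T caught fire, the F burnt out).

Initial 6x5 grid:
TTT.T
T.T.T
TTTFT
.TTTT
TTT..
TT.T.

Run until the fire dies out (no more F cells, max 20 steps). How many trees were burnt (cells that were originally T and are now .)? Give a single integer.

Step 1: +3 fires, +1 burnt (F count now 3)
Step 2: +5 fires, +3 burnt (F count now 5)
Step 3: +5 fires, +5 burnt (F count now 5)
Step 4: +3 fires, +5 burnt (F count now 3)
Step 5: +3 fires, +3 burnt (F count now 3)
Step 6: +1 fires, +3 burnt (F count now 1)
Step 7: +0 fires, +1 burnt (F count now 0)
Fire out after step 7
Initially T: 21, now '.': 29
Total burnt (originally-T cells now '.'): 20

Answer: 20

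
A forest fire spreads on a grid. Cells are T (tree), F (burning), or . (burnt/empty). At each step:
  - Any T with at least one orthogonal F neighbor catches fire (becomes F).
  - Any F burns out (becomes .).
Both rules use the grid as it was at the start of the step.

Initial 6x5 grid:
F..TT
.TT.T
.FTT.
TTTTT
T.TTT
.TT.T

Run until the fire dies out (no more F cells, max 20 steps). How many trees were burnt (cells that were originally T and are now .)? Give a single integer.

Answer: 16

Derivation:
Step 1: +3 fires, +2 burnt (F count now 3)
Step 2: +4 fires, +3 burnt (F count now 4)
Step 3: +3 fires, +4 burnt (F count now 3)
Step 4: +3 fires, +3 burnt (F count now 3)
Step 5: +2 fires, +3 burnt (F count now 2)
Step 6: +1 fires, +2 burnt (F count now 1)
Step 7: +0 fires, +1 burnt (F count now 0)
Fire out after step 7
Initially T: 19, now '.': 27
Total burnt (originally-T cells now '.'): 16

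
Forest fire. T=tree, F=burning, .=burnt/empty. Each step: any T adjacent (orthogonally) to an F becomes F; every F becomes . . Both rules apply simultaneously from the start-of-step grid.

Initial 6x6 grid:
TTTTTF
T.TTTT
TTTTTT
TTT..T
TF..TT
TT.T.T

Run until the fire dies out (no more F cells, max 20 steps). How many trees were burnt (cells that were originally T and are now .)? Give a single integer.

Step 1: +5 fires, +2 burnt (F count now 5)
Step 2: +7 fires, +5 burnt (F count now 7)
Step 3: +6 fires, +7 burnt (F count now 6)
Step 4: +5 fires, +6 burnt (F count now 5)
Step 5: +3 fires, +5 burnt (F count now 3)
Step 6: +0 fires, +3 burnt (F count now 0)
Fire out after step 6
Initially T: 27, now '.': 35
Total burnt (originally-T cells now '.'): 26

Answer: 26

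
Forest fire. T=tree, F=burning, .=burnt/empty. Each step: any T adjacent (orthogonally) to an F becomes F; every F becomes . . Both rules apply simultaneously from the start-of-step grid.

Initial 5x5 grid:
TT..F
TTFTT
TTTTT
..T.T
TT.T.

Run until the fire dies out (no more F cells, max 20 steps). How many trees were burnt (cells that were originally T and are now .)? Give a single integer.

Answer: 13

Derivation:
Step 1: +4 fires, +2 burnt (F count now 4)
Step 2: +6 fires, +4 burnt (F count now 6)
Step 3: +3 fires, +6 burnt (F count now 3)
Step 4: +0 fires, +3 burnt (F count now 0)
Fire out after step 4
Initially T: 16, now '.': 22
Total burnt (originally-T cells now '.'): 13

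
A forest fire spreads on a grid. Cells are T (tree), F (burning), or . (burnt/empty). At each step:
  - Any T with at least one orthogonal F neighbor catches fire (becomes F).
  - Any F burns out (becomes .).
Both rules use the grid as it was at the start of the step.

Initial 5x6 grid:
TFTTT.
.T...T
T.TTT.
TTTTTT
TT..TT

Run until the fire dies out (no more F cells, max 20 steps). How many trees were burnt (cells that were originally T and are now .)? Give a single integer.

Step 1: +3 fires, +1 burnt (F count now 3)
Step 2: +1 fires, +3 burnt (F count now 1)
Step 3: +1 fires, +1 burnt (F count now 1)
Step 4: +0 fires, +1 burnt (F count now 0)
Fire out after step 4
Initially T: 20, now '.': 15
Total burnt (originally-T cells now '.'): 5

Answer: 5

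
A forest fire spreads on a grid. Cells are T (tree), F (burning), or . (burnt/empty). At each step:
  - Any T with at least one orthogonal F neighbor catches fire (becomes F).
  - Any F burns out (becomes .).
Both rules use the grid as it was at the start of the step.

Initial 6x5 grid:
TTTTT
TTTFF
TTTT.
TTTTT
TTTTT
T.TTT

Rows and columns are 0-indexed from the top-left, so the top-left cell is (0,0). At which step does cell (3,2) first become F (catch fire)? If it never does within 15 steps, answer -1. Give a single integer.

Step 1: cell (3,2)='T' (+4 fires, +2 burnt)
Step 2: cell (3,2)='T' (+4 fires, +4 burnt)
Step 3: cell (3,2)='F' (+6 fires, +4 burnt)
  -> target ignites at step 3
Step 4: cell (3,2)='.' (+6 fires, +6 burnt)
Step 5: cell (3,2)='.' (+4 fires, +6 burnt)
Step 6: cell (3,2)='.' (+1 fires, +4 burnt)
Step 7: cell (3,2)='.' (+1 fires, +1 burnt)
Step 8: cell (3,2)='.' (+0 fires, +1 burnt)
  fire out at step 8

3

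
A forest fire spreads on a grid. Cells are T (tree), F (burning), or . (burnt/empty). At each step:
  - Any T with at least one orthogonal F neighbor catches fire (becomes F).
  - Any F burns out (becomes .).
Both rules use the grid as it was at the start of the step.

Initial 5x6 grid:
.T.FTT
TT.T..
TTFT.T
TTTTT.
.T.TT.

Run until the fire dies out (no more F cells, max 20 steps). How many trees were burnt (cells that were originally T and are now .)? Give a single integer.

Answer: 17

Derivation:
Step 1: +5 fires, +2 burnt (F count now 5)
Step 2: +5 fires, +5 burnt (F count now 5)
Step 3: +6 fires, +5 burnt (F count now 6)
Step 4: +1 fires, +6 burnt (F count now 1)
Step 5: +0 fires, +1 burnt (F count now 0)
Fire out after step 5
Initially T: 18, now '.': 29
Total burnt (originally-T cells now '.'): 17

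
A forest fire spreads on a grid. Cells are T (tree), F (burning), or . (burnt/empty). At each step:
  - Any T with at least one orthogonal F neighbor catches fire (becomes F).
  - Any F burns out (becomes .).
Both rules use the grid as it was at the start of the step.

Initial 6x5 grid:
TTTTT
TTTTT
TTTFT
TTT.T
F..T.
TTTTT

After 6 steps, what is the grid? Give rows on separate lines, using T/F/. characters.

Step 1: 5 trees catch fire, 2 burn out
  TTTTT
  TTTFT
  TTF.F
  FTT.T
  ...T.
  FTTTT
Step 2: 9 trees catch fire, 5 burn out
  TTTFT
  TTF.F
  FF...
  .FF.F
  ...T.
  .FTTT
Step 3: 5 trees catch fire, 9 burn out
  TTF.F
  FF...
  .....
  .....
  ...T.
  ..FTT
Step 4: 3 trees catch fire, 5 burn out
  FF...
  .....
  .....
  .....
  ...T.
  ...FT
Step 5: 2 trees catch fire, 3 burn out
  .....
  .....
  .....
  .....
  ...F.
  ....F
Step 6: 0 trees catch fire, 2 burn out
  .....
  .....
  .....
  .....
  .....
  .....

.....
.....
.....
.....
.....
.....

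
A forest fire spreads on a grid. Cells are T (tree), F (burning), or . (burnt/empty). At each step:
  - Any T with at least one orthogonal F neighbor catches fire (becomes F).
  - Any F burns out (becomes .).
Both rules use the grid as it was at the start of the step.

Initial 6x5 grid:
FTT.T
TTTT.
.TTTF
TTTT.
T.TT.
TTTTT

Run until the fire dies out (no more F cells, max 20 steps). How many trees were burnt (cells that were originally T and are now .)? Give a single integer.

Answer: 21

Derivation:
Step 1: +3 fires, +2 burnt (F count now 3)
Step 2: +5 fires, +3 burnt (F count now 5)
Step 3: +4 fires, +5 burnt (F count now 4)
Step 4: +3 fires, +4 burnt (F count now 3)
Step 5: +3 fires, +3 burnt (F count now 3)
Step 6: +2 fires, +3 burnt (F count now 2)
Step 7: +1 fires, +2 burnt (F count now 1)
Step 8: +0 fires, +1 burnt (F count now 0)
Fire out after step 8
Initially T: 22, now '.': 29
Total burnt (originally-T cells now '.'): 21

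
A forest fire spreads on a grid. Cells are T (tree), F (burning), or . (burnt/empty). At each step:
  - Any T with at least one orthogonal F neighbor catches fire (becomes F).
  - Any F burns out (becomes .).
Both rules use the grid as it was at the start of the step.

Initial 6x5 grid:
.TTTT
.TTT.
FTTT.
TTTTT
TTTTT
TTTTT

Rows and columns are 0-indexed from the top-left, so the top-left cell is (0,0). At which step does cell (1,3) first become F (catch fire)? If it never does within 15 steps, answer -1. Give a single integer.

Step 1: cell (1,3)='T' (+2 fires, +1 burnt)
Step 2: cell (1,3)='T' (+4 fires, +2 burnt)
Step 3: cell (1,3)='T' (+6 fires, +4 burnt)
Step 4: cell (1,3)='F' (+5 fires, +6 burnt)
  -> target ignites at step 4
Step 5: cell (1,3)='.' (+4 fires, +5 burnt)
Step 6: cell (1,3)='.' (+3 fires, +4 burnt)
Step 7: cell (1,3)='.' (+1 fires, +3 burnt)
Step 8: cell (1,3)='.' (+0 fires, +1 burnt)
  fire out at step 8

4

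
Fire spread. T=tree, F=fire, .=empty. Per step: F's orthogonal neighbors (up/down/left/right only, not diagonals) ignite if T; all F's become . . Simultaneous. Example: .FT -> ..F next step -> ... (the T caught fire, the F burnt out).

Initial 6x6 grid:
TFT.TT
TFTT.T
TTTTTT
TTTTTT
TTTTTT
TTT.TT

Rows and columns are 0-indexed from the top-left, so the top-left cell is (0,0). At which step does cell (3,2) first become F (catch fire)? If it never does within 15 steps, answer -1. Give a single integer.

Step 1: cell (3,2)='T' (+5 fires, +2 burnt)
Step 2: cell (3,2)='T' (+4 fires, +5 burnt)
Step 3: cell (3,2)='F' (+4 fires, +4 burnt)
  -> target ignites at step 3
Step 4: cell (3,2)='.' (+5 fires, +4 burnt)
Step 5: cell (3,2)='.' (+5 fires, +5 burnt)
Step 6: cell (3,2)='.' (+3 fires, +5 burnt)
Step 7: cell (3,2)='.' (+3 fires, +3 burnt)
Step 8: cell (3,2)='.' (+2 fires, +3 burnt)
Step 9: cell (3,2)='.' (+0 fires, +2 burnt)
  fire out at step 9

3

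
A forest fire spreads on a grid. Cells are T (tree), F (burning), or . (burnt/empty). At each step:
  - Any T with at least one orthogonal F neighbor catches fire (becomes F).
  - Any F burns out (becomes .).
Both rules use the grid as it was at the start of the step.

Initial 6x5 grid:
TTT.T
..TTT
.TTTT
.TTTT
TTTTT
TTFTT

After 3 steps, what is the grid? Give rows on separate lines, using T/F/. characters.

Step 1: 3 trees catch fire, 1 burn out
  TTT.T
  ..TTT
  .TTTT
  .TTTT
  TTFTT
  TF.FT
Step 2: 5 trees catch fire, 3 burn out
  TTT.T
  ..TTT
  .TTTT
  .TFTT
  TF.FT
  F...F
Step 3: 5 trees catch fire, 5 burn out
  TTT.T
  ..TTT
  .TFTT
  .F.FT
  F...F
  .....

TTT.T
..TTT
.TFTT
.F.FT
F...F
.....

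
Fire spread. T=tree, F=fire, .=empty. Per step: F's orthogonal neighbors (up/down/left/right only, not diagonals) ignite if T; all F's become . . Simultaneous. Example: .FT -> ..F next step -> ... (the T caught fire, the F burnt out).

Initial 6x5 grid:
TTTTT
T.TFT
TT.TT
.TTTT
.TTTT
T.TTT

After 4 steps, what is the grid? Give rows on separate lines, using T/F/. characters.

Step 1: 4 trees catch fire, 1 burn out
  TTTFT
  T.F.F
  TT.FT
  .TTTT
  .TTTT
  T.TTT
Step 2: 4 trees catch fire, 4 burn out
  TTF.F
  T....
  TT..F
  .TTFT
  .TTTT
  T.TTT
Step 3: 4 trees catch fire, 4 burn out
  TF...
  T....
  TT...
  .TF.F
  .TTFT
  T.TTT
Step 4: 5 trees catch fire, 4 burn out
  F....
  T....
  TT...
  .F...
  .TF.F
  T.TFT

F....
T....
TT...
.F...
.TF.F
T.TFT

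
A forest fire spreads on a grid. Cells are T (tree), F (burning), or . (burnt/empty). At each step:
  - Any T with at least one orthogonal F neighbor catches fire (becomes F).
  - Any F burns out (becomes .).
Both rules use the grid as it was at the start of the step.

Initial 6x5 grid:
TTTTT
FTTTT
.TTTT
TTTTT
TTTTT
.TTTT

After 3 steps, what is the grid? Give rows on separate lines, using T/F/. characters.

Step 1: 2 trees catch fire, 1 burn out
  FTTTT
  .FTTT
  .TTTT
  TTTTT
  TTTTT
  .TTTT
Step 2: 3 trees catch fire, 2 burn out
  .FTTT
  ..FTT
  .FTTT
  TTTTT
  TTTTT
  .TTTT
Step 3: 4 trees catch fire, 3 burn out
  ..FTT
  ...FT
  ..FTT
  TFTTT
  TTTTT
  .TTTT

..FTT
...FT
..FTT
TFTTT
TTTTT
.TTTT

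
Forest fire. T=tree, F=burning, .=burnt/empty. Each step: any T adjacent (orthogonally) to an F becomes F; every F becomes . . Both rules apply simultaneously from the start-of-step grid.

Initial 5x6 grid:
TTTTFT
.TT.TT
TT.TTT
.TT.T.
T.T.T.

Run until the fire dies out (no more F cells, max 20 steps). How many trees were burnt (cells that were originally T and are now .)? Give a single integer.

Step 1: +3 fires, +1 burnt (F count now 3)
Step 2: +3 fires, +3 burnt (F count now 3)
Step 3: +5 fires, +3 burnt (F count now 5)
Step 4: +3 fires, +5 burnt (F count now 3)
Step 5: +1 fires, +3 burnt (F count now 1)
Step 6: +2 fires, +1 burnt (F count now 2)
Step 7: +1 fires, +2 burnt (F count now 1)
Step 8: +1 fires, +1 burnt (F count now 1)
Step 9: +0 fires, +1 burnt (F count now 0)
Fire out after step 9
Initially T: 20, now '.': 29
Total burnt (originally-T cells now '.'): 19

Answer: 19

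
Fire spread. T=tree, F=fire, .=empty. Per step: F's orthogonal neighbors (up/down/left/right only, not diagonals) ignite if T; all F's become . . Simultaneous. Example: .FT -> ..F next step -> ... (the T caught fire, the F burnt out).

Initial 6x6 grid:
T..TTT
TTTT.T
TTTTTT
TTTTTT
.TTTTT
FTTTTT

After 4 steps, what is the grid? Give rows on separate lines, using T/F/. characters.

Step 1: 1 trees catch fire, 1 burn out
  T..TTT
  TTTT.T
  TTTTTT
  TTTTTT
  .TTTTT
  .FTTTT
Step 2: 2 trees catch fire, 1 burn out
  T..TTT
  TTTT.T
  TTTTTT
  TTTTTT
  .FTTTT
  ..FTTT
Step 3: 3 trees catch fire, 2 burn out
  T..TTT
  TTTT.T
  TTTTTT
  TFTTTT
  ..FTTT
  ...FTT
Step 4: 5 trees catch fire, 3 burn out
  T..TTT
  TTTT.T
  TFTTTT
  F.FTTT
  ...FTT
  ....FT

T..TTT
TTTT.T
TFTTTT
F.FTTT
...FTT
....FT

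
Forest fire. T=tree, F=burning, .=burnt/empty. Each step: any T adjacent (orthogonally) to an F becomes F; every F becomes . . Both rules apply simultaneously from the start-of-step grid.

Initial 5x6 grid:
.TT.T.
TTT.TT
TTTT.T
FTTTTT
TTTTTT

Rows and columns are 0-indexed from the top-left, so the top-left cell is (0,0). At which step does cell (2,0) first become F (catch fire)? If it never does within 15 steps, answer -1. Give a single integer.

Step 1: cell (2,0)='F' (+3 fires, +1 burnt)
  -> target ignites at step 1
Step 2: cell (2,0)='.' (+4 fires, +3 burnt)
Step 3: cell (2,0)='.' (+4 fires, +4 burnt)
Step 4: cell (2,0)='.' (+5 fires, +4 burnt)
Step 5: cell (2,0)='.' (+3 fires, +5 burnt)
Step 6: cell (2,0)='.' (+2 fires, +3 burnt)
Step 7: cell (2,0)='.' (+1 fires, +2 burnt)
Step 8: cell (2,0)='.' (+1 fires, +1 burnt)
Step 9: cell (2,0)='.' (+1 fires, +1 burnt)
Step 10: cell (2,0)='.' (+0 fires, +1 burnt)
  fire out at step 10

1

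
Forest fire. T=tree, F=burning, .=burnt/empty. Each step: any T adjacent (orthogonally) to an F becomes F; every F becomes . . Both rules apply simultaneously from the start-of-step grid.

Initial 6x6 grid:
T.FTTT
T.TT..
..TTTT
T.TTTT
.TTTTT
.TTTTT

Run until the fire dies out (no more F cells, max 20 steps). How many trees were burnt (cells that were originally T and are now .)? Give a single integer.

Answer: 23

Derivation:
Step 1: +2 fires, +1 burnt (F count now 2)
Step 2: +3 fires, +2 burnt (F count now 3)
Step 3: +3 fires, +3 burnt (F count now 3)
Step 4: +3 fires, +3 burnt (F count now 3)
Step 5: +5 fires, +3 burnt (F count now 5)
Step 6: +4 fires, +5 burnt (F count now 4)
Step 7: +2 fires, +4 burnt (F count now 2)
Step 8: +1 fires, +2 burnt (F count now 1)
Step 9: +0 fires, +1 burnt (F count now 0)
Fire out after step 9
Initially T: 26, now '.': 33
Total burnt (originally-T cells now '.'): 23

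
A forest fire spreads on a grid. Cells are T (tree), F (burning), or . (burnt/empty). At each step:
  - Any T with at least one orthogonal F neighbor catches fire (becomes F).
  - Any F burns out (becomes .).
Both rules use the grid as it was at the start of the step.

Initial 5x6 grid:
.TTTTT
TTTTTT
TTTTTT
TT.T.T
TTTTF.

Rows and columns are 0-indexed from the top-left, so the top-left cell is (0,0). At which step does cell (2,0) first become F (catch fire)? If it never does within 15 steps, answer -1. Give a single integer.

Step 1: cell (2,0)='T' (+1 fires, +1 burnt)
Step 2: cell (2,0)='T' (+2 fires, +1 burnt)
Step 3: cell (2,0)='T' (+2 fires, +2 burnt)
Step 4: cell (2,0)='T' (+5 fires, +2 burnt)
Step 5: cell (2,0)='T' (+6 fires, +5 burnt)
Step 6: cell (2,0)='F' (+6 fires, +6 burnt)
  -> target ignites at step 6
Step 7: cell (2,0)='.' (+3 fires, +6 burnt)
Step 8: cell (2,0)='.' (+0 fires, +3 burnt)
  fire out at step 8

6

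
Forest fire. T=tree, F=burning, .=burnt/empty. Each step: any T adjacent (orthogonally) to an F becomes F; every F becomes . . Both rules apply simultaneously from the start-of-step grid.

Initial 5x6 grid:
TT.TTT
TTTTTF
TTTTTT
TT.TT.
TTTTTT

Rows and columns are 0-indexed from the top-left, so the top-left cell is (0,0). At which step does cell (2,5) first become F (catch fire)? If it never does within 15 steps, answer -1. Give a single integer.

Step 1: cell (2,5)='F' (+3 fires, +1 burnt)
  -> target ignites at step 1
Step 2: cell (2,5)='.' (+3 fires, +3 burnt)
Step 3: cell (2,5)='.' (+4 fires, +3 burnt)
Step 4: cell (2,5)='.' (+4 fires, +4 burnt)
Step 5: cell (2,5)='.' (+5 fires, +4 burnt)
Step 6: cell (2,5)='.' (+4 fires, +5 burnt)
Step 7: cell (2,5)='.' (+2 fires, +4 burnt)
Step 8: cell (2,5)='.' (+1 fires, +2 burnt)
Step 9: cell (2,5)='.' (+0 fires, +1 burnt)
  fire out at step 9

1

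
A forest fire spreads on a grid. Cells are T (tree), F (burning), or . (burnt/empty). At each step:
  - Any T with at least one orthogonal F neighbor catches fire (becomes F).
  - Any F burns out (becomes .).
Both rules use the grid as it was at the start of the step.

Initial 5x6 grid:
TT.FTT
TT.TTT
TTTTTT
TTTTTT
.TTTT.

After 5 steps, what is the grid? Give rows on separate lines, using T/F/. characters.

Step 1: 2 trees catch fire, 1 burn out
  TT..FT
  TT.FTT
  TTTTTT
  TTTTTT
  .TTTT.
Step 2: 3 trees catch fire, 2 burn out
  TT...F
  TT..FT
  TTTFTT
  TTTTTT
  .TTTT.
Step 3: 4 trees catch fire, 3 burn out
  TT....
  TT...F
  TTF.FT
  TTTFTT
  .TTTT.
Step 4: 5 trees catch fire, 4 burn out
  TT....
  TT....
  TF...F
  TTF.FT
  .TTFT.
Step 5: 6 trees catch fire, 5 burn out
  TT....
  TF....
  F.....
  TF...F
  .TF.F.

TT....
TF....
F.....
TF...F
.TF.F.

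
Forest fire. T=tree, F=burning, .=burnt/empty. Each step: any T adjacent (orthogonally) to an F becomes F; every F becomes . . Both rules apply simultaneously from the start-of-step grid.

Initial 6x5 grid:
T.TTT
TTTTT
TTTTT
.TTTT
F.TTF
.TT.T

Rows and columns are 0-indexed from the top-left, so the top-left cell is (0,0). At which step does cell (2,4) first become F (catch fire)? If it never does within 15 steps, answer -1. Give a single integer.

Step 1: cell (2,4)='T' (+3 fires, +2 burnt)
Step 2: cell (2,4)='F' (+3 fires, +3 burnt)
  -> target ignites at step 2
Step 3: cell (2,4)='.' (+4 fires, +3 burnt)
Step 4: cell (2,4)='.' (+5 fires, +4 burnt)
Step 5: cell (2,4)='.' (+3 fires, +5 burnt)
Step 6: cell (2,4)='.' (+3 fires, +3 burnt)
Step 7: cell (2,4)='.' (+1 fires, +3 burnt)
Step 8: cell (2,4)='.' (+1 fires, +1 burnt)
Step 9: cell (2,4)='.' (+0 fires, +1 burnt)
  fire out at step 9

2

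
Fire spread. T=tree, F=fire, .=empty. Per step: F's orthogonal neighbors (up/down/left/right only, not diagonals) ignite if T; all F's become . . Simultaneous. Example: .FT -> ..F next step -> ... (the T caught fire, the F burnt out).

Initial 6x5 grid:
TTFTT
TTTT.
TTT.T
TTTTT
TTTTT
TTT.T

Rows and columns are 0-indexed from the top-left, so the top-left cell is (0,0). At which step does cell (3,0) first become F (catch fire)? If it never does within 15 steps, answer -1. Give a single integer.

Step 1: cell (3,0)='T' (+3 fires, +1 burnt)
Step 2: cell (3,0)='T' (+5 fires, +3 burnt)
Step 3: cell (3,0)='T' (+3 fires, +5 burnt)
Step 4: cell (3,0)='T' (+4 fires, +3 burnt)
Step 5: cell (3,0)='F' (+5 fires, +4 burnt)
  -> target ignites at step 5
Step 6: cell (3,0)='.' (+4 fires, +5 burnt)
Step 7: cell (3,0)='.' (+2 fires, +4 burnt)
Step 8: cell (3,0)='.' (+0 fires, +2 burnt)
  fire out at step 8

5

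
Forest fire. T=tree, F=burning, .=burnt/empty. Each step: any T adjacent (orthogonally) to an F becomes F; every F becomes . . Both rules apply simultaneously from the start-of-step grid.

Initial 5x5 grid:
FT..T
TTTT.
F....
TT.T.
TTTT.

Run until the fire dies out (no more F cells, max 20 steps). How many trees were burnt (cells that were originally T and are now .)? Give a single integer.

Answer: 12

Derivation:
Step 1: +3 fires, +2 burnt (F count now 3)
Step 2: +3 fires, +3 burnt (F count now 3)
Step 3: +2 fires, +3 burnt (F count now 2)
Step 4: +2 fires, +2 burnt (F count now 2)
Step 5: +1 fires, +2 burnt (F count now 1)
Step 6: +1 fires, +1 burnt (F count now 1)
Step 7: +0 fires, +1 burnt (F count now 0)
Fire out after step 7
Initially T: 13, now '.': 24
Total burnt (originally-T cells now '.'): 12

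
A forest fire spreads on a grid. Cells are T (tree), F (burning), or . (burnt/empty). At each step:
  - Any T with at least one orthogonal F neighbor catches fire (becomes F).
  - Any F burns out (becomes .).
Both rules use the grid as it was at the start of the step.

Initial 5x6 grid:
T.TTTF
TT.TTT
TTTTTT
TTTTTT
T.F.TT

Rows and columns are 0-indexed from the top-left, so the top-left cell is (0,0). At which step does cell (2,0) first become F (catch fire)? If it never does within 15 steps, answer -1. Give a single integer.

Step 1: cell (2,0)='T' (+3 fires, +2 burnt)
Step 2: cell (2,0)='T' (+6 fires, +3 burnt)
Step 3: cell (2,0)='T' (+8 fires, +6 burnt)
Step 4: cell (2,0)='F' (+5 fires, +8 burnt)
  -> target ignites at step 4
Step 5: cell (2,0)='.' (+1 fires, +5 burnt)
Step 6: cell (2,0)='.' (+1 fires, +1 burnt)
Step 7: cell (2,0)='.' (+0 fires, +1 burnt)
  fire out at step 7

4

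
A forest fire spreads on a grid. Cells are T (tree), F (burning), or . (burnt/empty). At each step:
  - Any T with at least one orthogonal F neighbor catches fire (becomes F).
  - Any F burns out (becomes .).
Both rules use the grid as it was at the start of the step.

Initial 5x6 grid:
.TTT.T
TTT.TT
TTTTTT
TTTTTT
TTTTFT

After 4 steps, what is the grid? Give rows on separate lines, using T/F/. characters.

Step 1: 3 trees catch fire, 1 burn out
  .TTT.T
  TTT.TT
  TTTTTT
  TTTTFT
  TTTF.F
Step 2: 4 trees catch fire, 3 burn out
  .TTT.T
  TTT.TT
  TTTTFT
  TTTF.F
  TTF...
Step 3: 5 trees catch fire, 4 burn out
  .TTT.T
  TTT.FT
  TTTF.F
  TTF...
  TF....
Step 4: 4 trees catch fire, 5 burn out
  .TTT.T
  TTT..F
  TTF...
  TF....
  F.....

.TTT.T
TTT..F
TTF...
TF....
F.....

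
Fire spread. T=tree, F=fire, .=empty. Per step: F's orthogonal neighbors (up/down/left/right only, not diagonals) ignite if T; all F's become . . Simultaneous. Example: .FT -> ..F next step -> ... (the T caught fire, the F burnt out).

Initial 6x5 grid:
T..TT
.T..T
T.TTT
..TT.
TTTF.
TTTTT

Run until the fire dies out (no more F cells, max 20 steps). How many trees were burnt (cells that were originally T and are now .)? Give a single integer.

Step 1: +3 fires, +1 burnt (F count now 3)
Step 2: +5 fires, +3 burnt (F count now 5)
Step 3: +4 fires, +5 burnt (F count now 4)
Step 4: +2 fires, +4 burnt (F count now 2)
Step 5: +1 fires, +2 burnt (F count now 1)
Step 6: +1 fires, +1 burnt (F count now 1)
Step 7: +0 fires, +1 burnt (F count now 0)
Fire out after step 7
Initially T: 19, now '.': 27
Total burnt (originally-T cells now '.'): 16

Answer: 16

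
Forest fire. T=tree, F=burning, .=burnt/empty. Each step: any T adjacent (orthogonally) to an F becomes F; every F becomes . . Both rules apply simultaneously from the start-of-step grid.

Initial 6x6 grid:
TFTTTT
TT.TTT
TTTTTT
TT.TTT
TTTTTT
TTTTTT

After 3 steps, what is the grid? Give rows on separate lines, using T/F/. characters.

Step 1: 3 trees catch fire, 1 burn out
  F.FTTT
  TF.TTT
  TTTTTT
  TT.TTT
  TTTTTT
  TTTTTT
Step 2: 3 trees catch fire, 3 burn out
  ...FTT
  F..TTT
  TFTTTT
  TT.TTT
  TTTTTT
  TTTTTT
Step 3: 5 trees catch fire, 3 burn out
  ....FT
  ...FTT
  F.FTTT
  TF.TTT
  TTTTTT
  TTTTTT

....FT
...FTT
F.FTTT
TF.TTT
TTTTTT
TTTTTT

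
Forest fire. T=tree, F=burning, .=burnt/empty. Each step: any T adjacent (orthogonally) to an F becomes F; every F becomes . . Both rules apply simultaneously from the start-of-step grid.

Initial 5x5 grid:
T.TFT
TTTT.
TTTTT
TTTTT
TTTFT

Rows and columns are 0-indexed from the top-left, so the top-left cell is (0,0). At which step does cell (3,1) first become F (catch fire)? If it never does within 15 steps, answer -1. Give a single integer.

Step 1: cell (3,1)='T' (+6 fires, +2 burnt)
Step 2: cell (3,1)='T' (+5 fires, +6 burnt)
Step 3: cell (3,1)='F' (+5 fires, +5 burnt)
  -> target ignites at step 3
Step 4: cell (3,1)='.' (+3 fires, +5 burnt)
Step 5: cell (3,1)='.' (+2 fires, +3 burnt)
Step 6: cell (3,1)='.' (+0 fires, +2 burnt)
  fire out at step 6

3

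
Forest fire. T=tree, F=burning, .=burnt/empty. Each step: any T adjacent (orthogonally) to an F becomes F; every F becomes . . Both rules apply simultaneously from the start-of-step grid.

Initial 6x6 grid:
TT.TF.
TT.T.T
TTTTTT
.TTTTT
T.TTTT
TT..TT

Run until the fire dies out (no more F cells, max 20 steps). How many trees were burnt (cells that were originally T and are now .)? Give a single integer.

Step 1: +1 fires, +1 burnt (F count now 1)
Step 2: +1 fires, +1 burnt (F count now 1)
Step 3: +1 fires, +1 burnt (F count now 1)
Step 4: +3 fires, +1 burnt (F count now 3)
Step 5: +5 fires, +3 burnt (F count now 5)
Step 6: +7 fires, +5 burnt (F count now 7)
Step 7: +4 fires, +7 burnt (F count now 4)
Step 8: +2 fires, +4 burnt (F count now 2)
Step 9: +0 fires, +2 burnt (F count now 0)
Fire out after step 9
Initially T: 27, now '.': 33
Total burnt (originally-T cells now '.'): 24

Answer: 24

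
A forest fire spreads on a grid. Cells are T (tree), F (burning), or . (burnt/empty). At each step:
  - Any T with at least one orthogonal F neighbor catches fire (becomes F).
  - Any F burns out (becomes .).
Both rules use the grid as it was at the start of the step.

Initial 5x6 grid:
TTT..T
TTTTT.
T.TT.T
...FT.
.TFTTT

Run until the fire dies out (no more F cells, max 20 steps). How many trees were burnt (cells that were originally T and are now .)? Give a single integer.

Answer: 16

Derivation:
Step 1: +4 fires, +2 burnt (F count now 4)
Step 2: +3 fires, +4 burnt (F count now 3)
Step 3: +3 fires, +3 burnt (F count now 3)
Step 4: +2 fires, +3 burnt (F count now 2)
Step 5: +2 fires, +2 burnt (F count now 2)
Step 6: +2 fires, +2 burnt (F count now 2)
Step 7: +0 fires, +2 burnt (F count now 0)
Fire out after step 7
Initially T: 18, now '.': 28
Total burnt (originally-T cells now '.'): 16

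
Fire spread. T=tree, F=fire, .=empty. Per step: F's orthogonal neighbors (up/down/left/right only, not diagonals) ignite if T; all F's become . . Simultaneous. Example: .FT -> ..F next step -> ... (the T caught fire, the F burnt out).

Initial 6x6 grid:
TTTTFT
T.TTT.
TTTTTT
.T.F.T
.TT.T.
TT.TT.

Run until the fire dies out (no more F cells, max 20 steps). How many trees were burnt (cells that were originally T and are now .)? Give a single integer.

Step 1: +4 fires, +2 burnt (F count now 4)
Step 2: +4 fires, +4 burnt (F count now 4)
Step 3: +4 fires, +4 burnt (F count now 4)
Step 4: +4 fires, +4 burnt (F count now 4)
Step 5: +2 fires, +4 burnt (F count now 2)
Step 6: +2 fires, +2 burnt (F count now 2)
Step 7: +1 fires, +2 burnt (F count now 1)
Step 8: +0 fires, +1 burnt (F count now 0)
Fire out after step 8
Initially T: 24, now '.': 33
Total burnt (originally-T cells now '.'): 21

Answer: 21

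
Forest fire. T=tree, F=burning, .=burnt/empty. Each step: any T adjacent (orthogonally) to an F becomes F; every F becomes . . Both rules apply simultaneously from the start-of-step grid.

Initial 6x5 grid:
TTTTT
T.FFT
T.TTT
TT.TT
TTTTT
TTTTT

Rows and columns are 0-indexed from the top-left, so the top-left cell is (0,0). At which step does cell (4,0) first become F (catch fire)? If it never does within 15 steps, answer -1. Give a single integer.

Step 1: cell (4,0)='T' (+5 fires, +2 burnt)
Step 2: cell (4,0)='T' (+4 fires, +5 burnt)
Step 3: cell (4,0)='T' (+3 fires, +4 burnt)
Step 4: cell (4,0)='T' (+4 fires, +3 burnt)
Step 5: cell (4,0)='T' (+4 fires, +4 burnt)
Step 6: cell (4,0)='F' (+4 fires, +4 burnt)
  -> target ignites at step 6
Step 7: cell (4,0)='.' (+1 fires, +4 burnt)
Step 8: cell (4,0)='.' (+0 fires, +1 burnt)
  fire out at step 8

6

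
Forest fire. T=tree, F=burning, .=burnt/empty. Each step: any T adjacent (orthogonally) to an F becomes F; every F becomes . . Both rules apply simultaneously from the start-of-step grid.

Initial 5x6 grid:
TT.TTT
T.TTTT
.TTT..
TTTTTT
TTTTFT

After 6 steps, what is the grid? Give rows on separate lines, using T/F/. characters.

Step 1: 3 trees catch fire, 1 burn out
  TT.TTT
  T.TTTT
  .TTT..
  TTTTFT
  TTTF.F
Step 2: 3 trees catch fire, 3 burn out
  TT.TTT
  T.TTTT
  .TTT..
  TTTF.F
  TTF...
Step 3: 3 trees catch fire, 3 burn out
  TT.TTT
  T.TTTT
  .TTF..
  TTF...
  TF....
Step 4: 4 trees catch fire, 3 burn out
  TT.TTT
  T.TFTT
  .TF...
  TF....
  F.....
Step 5: 5 trees catch fire, 4 burn out
  TT.FTT
  T.F.FT
  .F....
  F.....
  ......
Step 6: 2 trees catch fire, 5 burn out
  TT..FT
  T....F
  ......
  ......
  ......

TT..FT
T....F
......
......
......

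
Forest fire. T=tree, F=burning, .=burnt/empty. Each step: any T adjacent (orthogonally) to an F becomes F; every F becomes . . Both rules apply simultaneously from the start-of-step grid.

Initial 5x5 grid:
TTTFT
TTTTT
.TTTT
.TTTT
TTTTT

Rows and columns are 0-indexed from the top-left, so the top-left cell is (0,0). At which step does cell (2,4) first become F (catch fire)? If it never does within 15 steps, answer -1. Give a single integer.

Step 1: cell (2,4)='T' (+3 fires, +1 burnt)
Step 2: cell (2,4)='T' (+4 fires, +3 burnt)
Step 3: cell (2,4)='F' (+5 fires, +4 burnt)
  -> target ignites at step 3
Step 4: cell (2,4)='.' (+5 fires, +5 burnt)
Step 5: cell (2,4)='.' (+3 fires, +5 burnt)
Step 6: cell (2,4)='.' (+1 fires, +3 burnt)
Step 7: cell (2,4)='.' (+1 fires, +1 burnt)
Step 8: cell (2,4)='.' (+0 fires, +1 burnt)
  fire out at step 8

3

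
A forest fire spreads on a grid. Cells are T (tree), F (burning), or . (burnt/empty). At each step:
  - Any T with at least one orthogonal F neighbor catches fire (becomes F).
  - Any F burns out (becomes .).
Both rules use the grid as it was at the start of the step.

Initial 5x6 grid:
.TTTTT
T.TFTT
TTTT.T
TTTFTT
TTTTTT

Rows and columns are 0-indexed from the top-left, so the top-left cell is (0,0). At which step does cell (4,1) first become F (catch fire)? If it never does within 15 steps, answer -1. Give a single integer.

Step 1: cell (4,1)='T' (+7 fires, +2 burnt)
Step 2: cell (4,1)='T' (+8 fires, +7 burnt)
Step 3: cell (4,1)='F' (+7 fires, +8 burnt)
  -> target ignites at step 3
Step 4: cell (4,1)='.' (+2 fires, +7 burnt)
Step 5: cell (4,1)='.' (+1 fires, +2 burnt)
Step 6: cell (4,1)='.' (+0 fires, +1 burnt)
  fire out at step 6

3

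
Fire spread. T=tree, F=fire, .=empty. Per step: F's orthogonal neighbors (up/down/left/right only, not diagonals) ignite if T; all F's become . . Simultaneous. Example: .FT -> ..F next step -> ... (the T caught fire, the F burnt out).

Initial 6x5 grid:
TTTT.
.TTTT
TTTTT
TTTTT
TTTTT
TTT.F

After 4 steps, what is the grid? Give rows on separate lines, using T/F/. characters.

Step 1: 1 trees catch fire, 1 burn out
  TTTT.
  .TTTT
  TTTTT
  TTTTT
  TTTTF
  TTT..
Step 2: 2 trees catch fire, 1 burn out
  TTTT.
  .TTTT
  TTTTT
  TTTTF
  TTTF.
  TTT..
Step 3: 3 trees catch fire, 2 burn out
  TTTT.
  .TTTT
  TTTTF
  TTTF.
  TTF..
  TTT..
Step 4: 5 trees catch fire, 3 burn out
  TTTT.
  .TTTF
  TTTF.
  TTF..
  TF...
  TTF..

TTTT.
.TTTF
TTTF.
TTF..
TF...
TTF..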